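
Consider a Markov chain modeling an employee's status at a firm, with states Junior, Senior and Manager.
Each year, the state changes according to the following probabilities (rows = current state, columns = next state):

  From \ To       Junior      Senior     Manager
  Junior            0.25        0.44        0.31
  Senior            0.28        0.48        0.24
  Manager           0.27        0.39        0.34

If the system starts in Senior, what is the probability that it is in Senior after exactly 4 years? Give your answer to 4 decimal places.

Propagate the distribution vector 4 years from Senior.
After 0 years: (0.0000, 1.0000, 0.0000)
After 1 year: (0.2800, 0.4800, 0.2400)
After 2 years: (0.2692, 0.4472, 0.2836)
After 3 years: (0.2691, 0.4437, 0.2872)
After 4 years: (0.2691, 0.4434, 0.2876)
P(in Senior after 4 years) = 0.4434

0.4434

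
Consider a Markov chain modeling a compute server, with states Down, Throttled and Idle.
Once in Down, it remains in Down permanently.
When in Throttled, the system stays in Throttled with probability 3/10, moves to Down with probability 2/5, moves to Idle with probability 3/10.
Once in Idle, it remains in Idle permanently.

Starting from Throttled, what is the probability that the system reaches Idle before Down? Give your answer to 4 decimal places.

Let h(s) be the probability of absorption at Idle starting from transient state s. Then h(Idle) = 1 and h(Down) = 0. By first-step analysis:
h(Throttled) = 0.4·0 + 0.3·h(Throttled) + 0.3·1
Solving: h(Throttled) = 0.4286.
Starting from Throttled, the probability is 0.4286.

0.4286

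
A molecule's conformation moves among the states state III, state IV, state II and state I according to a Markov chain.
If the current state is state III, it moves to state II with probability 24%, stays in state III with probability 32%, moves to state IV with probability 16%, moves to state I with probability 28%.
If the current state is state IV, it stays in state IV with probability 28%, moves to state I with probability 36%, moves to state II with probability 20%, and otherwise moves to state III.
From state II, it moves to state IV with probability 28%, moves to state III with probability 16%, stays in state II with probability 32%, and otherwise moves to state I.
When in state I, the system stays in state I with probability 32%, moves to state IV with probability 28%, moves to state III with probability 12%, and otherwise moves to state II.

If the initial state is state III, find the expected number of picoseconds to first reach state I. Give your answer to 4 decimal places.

Let t(s) be the expected number of picoseconds to first reach state I from state s, with t(state I) = 0. Conditioning on the first picosecond:
t(state III) = 1 + 0.32·t(state III) + 0.16·t(state IV) + 0.24·t(state II)
t(state IV) = 1 + 0.16·t(state III) + 0.28·t(state IV) + 0.2·t(state II)
t(state II) = 1 + 0.16·t(state III) + 0.28·t(state IV) + 0.32·t(state II)
Solving: t(state III) = 3.4815, t(state IV) = 3.1601, t(state II) = 3.5910.
Expected picoseconds from state III to state I: 3.4815.

3.4815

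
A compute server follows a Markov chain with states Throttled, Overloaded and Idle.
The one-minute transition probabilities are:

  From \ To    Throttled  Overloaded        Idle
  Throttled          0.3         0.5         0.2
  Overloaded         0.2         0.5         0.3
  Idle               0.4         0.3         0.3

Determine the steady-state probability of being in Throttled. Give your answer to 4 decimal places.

0.2826

Let the stationary distribution be π with π = πP and π_1 + π_2 + π_3 = 1.
π_1 = 0.3·π_1 + 0.2·π_2 + 0.4·π_3
π_2 = 0.5·π_1 + 0.5·π_2 + 0.3·π_3
Solving with the normalization constraint gives π = (0.2826, 0.4457, 0.2717).
So the stationary probability of Throttled is 0.2826.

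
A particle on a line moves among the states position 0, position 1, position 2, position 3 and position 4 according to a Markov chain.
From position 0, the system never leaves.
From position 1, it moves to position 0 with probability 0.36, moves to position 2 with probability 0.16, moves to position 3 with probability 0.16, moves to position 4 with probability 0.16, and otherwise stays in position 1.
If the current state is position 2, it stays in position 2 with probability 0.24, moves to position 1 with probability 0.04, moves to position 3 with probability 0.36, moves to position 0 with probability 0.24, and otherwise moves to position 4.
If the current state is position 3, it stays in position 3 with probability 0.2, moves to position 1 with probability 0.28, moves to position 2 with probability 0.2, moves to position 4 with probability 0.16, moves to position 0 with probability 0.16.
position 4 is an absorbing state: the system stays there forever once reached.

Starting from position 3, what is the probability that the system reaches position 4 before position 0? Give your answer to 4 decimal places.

0.4115

Let h(s) be the probability of absorption at position 4 starting from transient state s. Then h(position 4) = 1 and h(position 0) = 0. By first-step analysis:
h(position 1) = 0.36·0 + 0.16·h(position 1) + 0.16·h(position 2) + 0.16·h(position 3) + 0.16·1
h(position 2) = 0.24·0 + 0.04·h(position 1) + 0.24·h(position 2) + 0.36·h(position 3) + 0.12·1
h(position 3) = 0.16·0 + 0.28·h(position 1) + 0.2·h(position 2) + 0.2·h(position 3) + 0.16·1
Solving: h(position 1) = 0.3395, h(position 2) = 0.3707, h(position 3) = 0.4115.
Starting from position 3, the probability is 0.4115.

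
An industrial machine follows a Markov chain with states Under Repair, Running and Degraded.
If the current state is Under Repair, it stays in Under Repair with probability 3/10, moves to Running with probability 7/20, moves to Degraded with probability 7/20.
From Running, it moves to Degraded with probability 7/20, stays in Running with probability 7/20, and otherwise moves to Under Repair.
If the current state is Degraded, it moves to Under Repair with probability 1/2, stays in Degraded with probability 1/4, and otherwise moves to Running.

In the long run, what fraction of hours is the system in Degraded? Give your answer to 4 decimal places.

Let the stationary distribution be π with π = πP and π_1 + π_2 + π_3 = 1.
π_1 = 0.3·π_1 + 0.3·π_2 + 0.5·π_3
π_2 = 0.35·π_1 + 0.35·π_2 + 0.25·π_3
Solving with the normalization constraint gives π = (0.3636, 0.3182, 0.3182).
So the stationary probability of Degraded is 0.3182.

0.3182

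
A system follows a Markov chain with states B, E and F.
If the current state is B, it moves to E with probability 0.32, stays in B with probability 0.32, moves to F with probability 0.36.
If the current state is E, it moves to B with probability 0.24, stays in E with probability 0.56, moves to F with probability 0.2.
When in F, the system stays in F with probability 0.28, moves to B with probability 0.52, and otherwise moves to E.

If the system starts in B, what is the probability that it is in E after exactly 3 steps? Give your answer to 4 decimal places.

Propagate the distribution vector 3 steps from B.
After 0 steps: (1.0000, 0.0000, 0.0000)
After 1 step: (0.3200, 0.3200, 0.3600)
After 2 steps: (0.3664, 0.3536, 0.2800)
After 3 steps: (0.3477, 0.3713, 0.2810)
P(in E after 3 steps) = 0.3713

0.3713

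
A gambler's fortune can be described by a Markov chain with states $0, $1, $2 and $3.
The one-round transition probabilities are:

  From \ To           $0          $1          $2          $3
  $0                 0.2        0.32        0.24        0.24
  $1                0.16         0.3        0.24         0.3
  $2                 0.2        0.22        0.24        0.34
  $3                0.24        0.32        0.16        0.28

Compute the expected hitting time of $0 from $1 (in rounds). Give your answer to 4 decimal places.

5.1857

Let t(s) be the expected number of rounds to first reach $0 from state s, with t($0) = 0. Conditioning on the first round:
t($1) = 1 + 0.3·t($1) + 0.24·t($2) + 0.3·t($3)
t($2) = 1 + 0.22·t($1) + 0.24·t($2) + 0.34·t($3)
t($3) = 1 + 0.32·t($1) + 0.16·t($2) + 0.28·t($3)
Solving: t($1) = 5.1857, t($2) = 4.9627, t($3) = 4.7965.
Expected rounds from $1 to $0: 5.1857.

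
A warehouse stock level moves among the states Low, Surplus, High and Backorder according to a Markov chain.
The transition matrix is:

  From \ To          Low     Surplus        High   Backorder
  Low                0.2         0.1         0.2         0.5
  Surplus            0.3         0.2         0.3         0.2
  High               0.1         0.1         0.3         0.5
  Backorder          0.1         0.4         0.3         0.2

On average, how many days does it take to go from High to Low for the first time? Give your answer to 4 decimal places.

6.9231

Let t(s) be the expected number of days to first reach Low from state s, with t(Low) = 0. Conditioning on the first day:
t(Surplus) = 1 + 0.2·t(Surplus) + 0.3·t(High) + 0.2·t(Backorder)
t(High) = 1 + 0.1·t(Surplus) + 0.3·t(High) + 0.5·t(Backorder)
t(Backorder) = 1 + 0.4·t(Surplus) + 0.3·t(High) + 0.2·t(Backorder)
Solving: t(Surplus) = 5.4945, t(High) = 6.9231, t(Backorder) = 6.5934.
Expected days from High to Low: 6.9231.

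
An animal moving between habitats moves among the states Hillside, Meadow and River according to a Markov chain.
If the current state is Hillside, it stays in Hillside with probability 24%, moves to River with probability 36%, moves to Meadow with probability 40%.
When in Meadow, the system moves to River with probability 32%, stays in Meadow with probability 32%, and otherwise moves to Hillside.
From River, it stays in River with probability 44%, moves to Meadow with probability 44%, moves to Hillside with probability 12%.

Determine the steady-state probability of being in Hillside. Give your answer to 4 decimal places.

Let the stationary distribution be π with π = πP and π_1 + π_2 + π_3 = 1.
π_1 = 0.24·π_1 + 0.36·π_2 + 0.12·π_3
π_2 = 0.4·π_1 + 0.32·π_2 + 0.44·π_3
Solving with the normalization constraint gives π = (0.2412, 0.3842, 0.3746).
So the stationary probability of Hillside is 0.2412.

0.2412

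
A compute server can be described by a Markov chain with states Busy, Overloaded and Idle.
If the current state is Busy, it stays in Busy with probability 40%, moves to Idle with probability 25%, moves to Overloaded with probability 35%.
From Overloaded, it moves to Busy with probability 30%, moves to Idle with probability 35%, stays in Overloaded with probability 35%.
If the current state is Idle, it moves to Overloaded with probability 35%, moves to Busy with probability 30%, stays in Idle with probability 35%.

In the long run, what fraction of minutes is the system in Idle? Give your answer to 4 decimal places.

0.3167

Let the stationary distribution be π with π = πP and π_1 + π_2 + π_3 = 1.
π_1 = 0.4·π_1 + 0.3·π_2 + 0.3·π_3
π_2 = 0.35·π_1 + 0.35·π_2 + 0.35·π_3
Solving with the normalization constraint gives π = (0.3333, 0.3500, 0.3167).
So the stationary probability of Idle is 0.3167.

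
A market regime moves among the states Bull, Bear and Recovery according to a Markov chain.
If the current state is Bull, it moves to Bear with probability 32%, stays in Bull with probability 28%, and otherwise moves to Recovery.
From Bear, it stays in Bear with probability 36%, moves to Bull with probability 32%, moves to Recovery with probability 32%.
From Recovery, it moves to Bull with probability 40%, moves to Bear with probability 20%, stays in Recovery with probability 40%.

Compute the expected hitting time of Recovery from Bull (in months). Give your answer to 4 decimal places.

Let t(s) be the expected number of months to first reach Recovery from state s, with t(Recovery) = 0. Conditioning on the first month:
t(Bull) = 1 + 0.28·t(Bull) + 0.32·t(Bear)
t(Bear) = 1 + 0.32·t(Bull) + 0.36·t(Bear)
Solving: t(Bull) = 2.6786, t(Bear) = 2.9018.
Expected months from Bull to Recovery: 2.6786.

2.6786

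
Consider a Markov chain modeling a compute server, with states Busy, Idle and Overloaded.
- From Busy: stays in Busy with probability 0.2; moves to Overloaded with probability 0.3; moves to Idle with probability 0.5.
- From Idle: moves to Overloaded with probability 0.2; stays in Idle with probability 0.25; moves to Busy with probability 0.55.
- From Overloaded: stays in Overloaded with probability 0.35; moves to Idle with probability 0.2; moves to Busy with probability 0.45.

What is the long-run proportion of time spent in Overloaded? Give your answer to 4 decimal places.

0.2808

Let the stationary distribution be π with π = πP and π_1 + π_2 + π_3 = 1.
π_1 = 0.2·π_1 + 0.55·π_2 + 0.45·π_3
π_2 = 0.5·π_1 + 0.25·π_2 + 0.2·π_3
Solving with the normalization constraint gives π = (0.3866, 0.3326, 0.2808).
So the stationary probability of Overloaded is 0.2808.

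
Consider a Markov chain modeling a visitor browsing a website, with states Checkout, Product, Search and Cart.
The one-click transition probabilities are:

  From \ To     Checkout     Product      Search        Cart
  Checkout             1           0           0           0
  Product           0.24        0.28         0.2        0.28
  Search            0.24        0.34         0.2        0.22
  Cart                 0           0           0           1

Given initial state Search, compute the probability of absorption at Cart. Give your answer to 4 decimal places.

Let h(s) be the probability of absorption at Cart starting from transient state s. Then h(Cart) = 1 and h(Checkout) = 0. By first-step analysis:
h(Product) = 0.24·0 + 0.28·h(Product) + 0.2·h(Search) + 0.28·1
h(Search) = 0.24·0 + 0.34·h(Product) + 0.2·h(Search) + 0.22·1
Solving: h(Product) = 0.5276, h(Search) = 0.4992.
Starting from Search, the probability is 0.4992.

0.4992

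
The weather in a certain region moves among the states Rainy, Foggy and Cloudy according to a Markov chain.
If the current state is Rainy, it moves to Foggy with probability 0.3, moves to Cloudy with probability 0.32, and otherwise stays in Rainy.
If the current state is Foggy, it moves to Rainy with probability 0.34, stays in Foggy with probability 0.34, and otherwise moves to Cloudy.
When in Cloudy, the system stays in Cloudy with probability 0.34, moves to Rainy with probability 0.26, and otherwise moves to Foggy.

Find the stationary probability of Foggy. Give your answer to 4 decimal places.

Let the stationary distribution be π with π = πP and π_1 + π_2 + π_3 = 1.
π_1 = 0.38·π_1 + 0.34·π_2 + 0.26·π_3
π_2 = 0.3·π_1 + 0.34·π_2 + 0.4·π_3
Solving with the normalization constraint gives π = (0.3270, 0.3465, 0.3265).
So the stationary probability of Foggy is 0.3465.

0.3465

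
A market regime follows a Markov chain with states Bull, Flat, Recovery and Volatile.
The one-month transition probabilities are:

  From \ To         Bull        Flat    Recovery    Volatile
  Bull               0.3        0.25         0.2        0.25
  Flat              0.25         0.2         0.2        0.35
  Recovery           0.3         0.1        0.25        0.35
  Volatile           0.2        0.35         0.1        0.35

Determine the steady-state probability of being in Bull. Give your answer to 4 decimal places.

0.2554

Let the stationary distribution be π with π = πP and π_1 + π_2 + π_3 + π_4 = 1.
π_1 = 0.3·π_1 + 0.25·π_2 + 0.3·π_3 + 0.2·π_4
π_2 = 0.25·π_1 + 0.2·π_2 + 0.1·π_3 + 0.35·π_4
π_3 = 0.2·π_1 + 0.2·π_2 + 0.25·π_3 + 0.1·π_4
Solving with the normalization constraint gives π = (0.2554, 0.2438, 0.1764, 0.3245).
So the stationary probability of Bull is 0.2554.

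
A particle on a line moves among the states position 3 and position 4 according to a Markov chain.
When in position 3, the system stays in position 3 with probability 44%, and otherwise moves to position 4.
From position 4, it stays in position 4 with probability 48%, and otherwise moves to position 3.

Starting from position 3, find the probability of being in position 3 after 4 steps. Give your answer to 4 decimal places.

Propagate the distribution vector 4 steps from position 3.
After 0 steps: (1.0000, 0.0000)
After 1 step: (0.4400, 0.5600)
After 2 steps: (0.4848, 0.5152)
After 3 steps: (0.4812, 0.5188)
After 4 steps: (0.4815, 0.5185)
P(in position 3 after 4 steps) = 0.4815

0.4815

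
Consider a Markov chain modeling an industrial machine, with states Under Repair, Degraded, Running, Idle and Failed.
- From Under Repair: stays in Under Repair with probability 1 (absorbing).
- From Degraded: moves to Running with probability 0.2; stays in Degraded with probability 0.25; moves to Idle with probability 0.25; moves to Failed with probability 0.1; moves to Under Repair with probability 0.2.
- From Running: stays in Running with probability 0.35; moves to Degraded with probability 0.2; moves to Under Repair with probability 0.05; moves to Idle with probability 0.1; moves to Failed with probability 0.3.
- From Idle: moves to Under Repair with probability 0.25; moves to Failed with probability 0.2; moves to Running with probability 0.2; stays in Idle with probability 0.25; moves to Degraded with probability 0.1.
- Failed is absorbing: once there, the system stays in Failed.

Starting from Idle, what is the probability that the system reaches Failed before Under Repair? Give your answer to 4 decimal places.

0.5165

Let h(s) be the probability of absorption at Failed starting from transient state s. Then h(Failed) = 1 and h(Under Repair) = 0. By first-step analysis:
h(Degraded) = 0.2·0 + 0.25·h(Degraded) + 0.2·h(Running) + 0.25·h(Idle) + 0.1·1
h(Running) = 0.05·0 + 0.2·h(Degraded) + 0.35·h(Running) + 0.1·h(Idle) + 0.3·1
h(Idle) = 0.25·0 + 0.1·h(Degraded) + 0.2·h(Running) + 0.25·h(Idle) + 0.2·1
Solving: h(Degraded) = 0.4900, h(Running) = 0.6917, h(Idle) = 0.5165.
Starting from Idle, the probability is 0.5165.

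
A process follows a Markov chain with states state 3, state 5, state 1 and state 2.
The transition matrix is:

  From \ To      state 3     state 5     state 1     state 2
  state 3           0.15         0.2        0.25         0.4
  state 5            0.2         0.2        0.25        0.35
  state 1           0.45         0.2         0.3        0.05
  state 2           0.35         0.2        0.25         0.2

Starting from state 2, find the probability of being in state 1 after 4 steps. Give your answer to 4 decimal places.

0.2632

Propagate the distribution vector 4 steps from state 2.
After 0 steps: (0.0000, 0.0000, 0.0000, 1.0000)
After 1 step: (0.3500, 0.2000, 0.2500, 0.2000)
After 2 steps: (0.2750, 0.2000, 0.2625, 0.2625)
After 3 steps: (0.2913, 0.2000, 0.2631, 0.2456)
After 4 steps: (0.2881, 0.2000, 0.2632, 0.2488)
P(in state 1 after 4 steps) = 0.2632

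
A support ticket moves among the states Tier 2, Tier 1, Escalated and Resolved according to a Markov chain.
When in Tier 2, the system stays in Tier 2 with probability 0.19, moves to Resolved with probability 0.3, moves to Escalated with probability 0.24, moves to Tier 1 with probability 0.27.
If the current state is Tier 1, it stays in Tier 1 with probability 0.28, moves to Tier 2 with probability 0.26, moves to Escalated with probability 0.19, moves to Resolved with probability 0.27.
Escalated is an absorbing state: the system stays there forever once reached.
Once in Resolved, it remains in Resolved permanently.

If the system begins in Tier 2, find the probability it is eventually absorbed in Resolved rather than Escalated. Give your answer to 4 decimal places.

Let h(s) be the probability of absorption at Resolved starting from transient state s. Then h(Resolved) = 1 and h(Escalated) = 0. By first-step analysis:
h(Tier 2) = 0.19·h(Tier 2) + 0.27·h(Tier 1) + 0.24·0 + 0.3·1
h(Tier 1) = 0.26·h(Tier 2) + 0.28·h(Tier 1) + 0.19·0 + 0.27·1
Solving: h(Tier 2) = 0.5632, h(Tier 1) = 0.5784.
Starting from Tier 2, the probability is 0.5632.

0.5632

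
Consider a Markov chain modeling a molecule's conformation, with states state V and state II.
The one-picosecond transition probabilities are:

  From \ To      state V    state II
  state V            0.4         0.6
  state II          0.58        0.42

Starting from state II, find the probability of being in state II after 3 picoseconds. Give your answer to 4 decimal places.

0.5056

Propagate the distribution vector 3 picoseconds from state II.
After 0 picoseconds: (0.0000, 1.0000)
After 1 picosecond: (0.5800, 0.4200)
After 2 picoseconds: (0.4756, 0.5244)
After 3 picoseconds: (0.4944, 0.5056)
P(in state II after 3 picoseconds) = 0.5056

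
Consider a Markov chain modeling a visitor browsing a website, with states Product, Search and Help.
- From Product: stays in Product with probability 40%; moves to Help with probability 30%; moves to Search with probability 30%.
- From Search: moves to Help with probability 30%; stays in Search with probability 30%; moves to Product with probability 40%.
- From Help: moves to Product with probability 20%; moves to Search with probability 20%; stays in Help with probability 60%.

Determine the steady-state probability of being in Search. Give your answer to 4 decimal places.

Let the stationary distribution be π with π = πP and π_1 + π_2 + π_3 = 1.
π_1 = 0.4·π_1 + 0.4·π_2 + 0.2·π_3
π_2 = 0.3·π_1 + 0.3·π_2 + 0.2·π_3
Solving with the normalization constraint gives π = (0.3143, 0.2571, 0.4286).
So the stationary probability of Search is 0.2571.

0.2571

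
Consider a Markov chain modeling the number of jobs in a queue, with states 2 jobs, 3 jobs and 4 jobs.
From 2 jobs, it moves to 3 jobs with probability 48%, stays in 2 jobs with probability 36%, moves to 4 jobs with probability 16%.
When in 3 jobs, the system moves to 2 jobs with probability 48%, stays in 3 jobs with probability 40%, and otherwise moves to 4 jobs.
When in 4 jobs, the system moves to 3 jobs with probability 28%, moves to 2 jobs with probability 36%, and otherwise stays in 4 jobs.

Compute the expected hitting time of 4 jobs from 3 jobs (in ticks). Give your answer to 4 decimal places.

7.2917

Let t(s) be the expected number of ticks to first reach 4 jobs from state s, with t(4 jobs) = 0. Conditioning on the first tick:
t(2 jobs) = 1 + 0.36·t(2 jobs) + 0.48·t(3 jobs)
t(3 jobs) = 1 + 0.48·t(2 jobs) + 0.4·t(3 jobs)
Solving: t(2 jobs) = 7.0313, t(3 jobs) = 7.2917.
Expected ticks from 3 jobs to 4 jobs: 7.2917.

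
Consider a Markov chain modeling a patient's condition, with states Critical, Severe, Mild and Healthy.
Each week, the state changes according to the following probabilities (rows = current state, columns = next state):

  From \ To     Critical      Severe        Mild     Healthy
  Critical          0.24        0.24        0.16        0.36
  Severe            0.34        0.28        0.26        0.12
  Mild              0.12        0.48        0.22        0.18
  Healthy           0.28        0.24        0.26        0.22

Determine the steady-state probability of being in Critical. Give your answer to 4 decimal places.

Let the stationary distribution be π with π = πP and π_1 + π_2 + π_3 + π_4 = 1.
π_1 = 0.24·π_1 + 0.34·π_2 + 0.12·π_3 + 0.28·π_4
π_2 = 0.24·π_1 + 0.28·π_2 + 0.48·π_3 + 0.24·π_4
π_3 = 0.16·π_1 + 0.26·π_2 + 0.22·π_3 + 0.26·π_4
Solving with the normalization constraint gives π = (0.2522, 0.3064, 0.2258, 0.2156).
So the stationary probability of Critical is 0.2522.

0.2522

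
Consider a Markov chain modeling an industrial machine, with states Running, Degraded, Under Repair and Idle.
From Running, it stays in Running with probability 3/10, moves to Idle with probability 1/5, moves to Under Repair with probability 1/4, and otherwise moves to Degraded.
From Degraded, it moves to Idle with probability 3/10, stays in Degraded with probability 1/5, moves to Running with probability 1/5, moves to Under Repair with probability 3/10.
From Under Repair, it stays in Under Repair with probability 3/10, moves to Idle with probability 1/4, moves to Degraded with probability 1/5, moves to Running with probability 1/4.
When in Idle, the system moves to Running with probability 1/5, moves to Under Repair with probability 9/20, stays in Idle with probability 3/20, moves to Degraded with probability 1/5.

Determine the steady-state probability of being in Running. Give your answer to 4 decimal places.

Let the stationary distribution be π with π = πP and π_1 + π_2 + π_3 + π_4 = 1.
π_1 = 0.3·π_1 + 0.2·π_2 + 0.25·π_3 + 0.2·π_4
π_2 = 0.25·π_1 + 0.2·π_2 + 0.2·π_3 + 0.2·π_4
π_3 = 0.25·π_1 + 0.3·π_2 + 0.3·π_3 + 0.45·π_4
Solving with the normalization constraint gives π = (0.2401, 0.2120, 0.3219, 0.2260).
So the stationary probability of Running is 0.2401.

0.2401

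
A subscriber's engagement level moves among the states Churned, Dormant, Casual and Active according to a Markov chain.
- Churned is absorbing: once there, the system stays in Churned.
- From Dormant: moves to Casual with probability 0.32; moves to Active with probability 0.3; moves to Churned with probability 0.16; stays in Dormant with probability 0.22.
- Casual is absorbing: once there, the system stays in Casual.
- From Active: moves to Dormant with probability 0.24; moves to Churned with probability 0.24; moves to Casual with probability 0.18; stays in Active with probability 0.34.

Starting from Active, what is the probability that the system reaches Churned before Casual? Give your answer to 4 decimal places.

Let h(s) be the probability of absorption at Churned starting from transient state s. Then h(Churned) = 1 and h(Casual) = 0. By first-step analysis:
h(Dormant) = 0.16·1 + 0.22·h(Dormant) + 0.32·0 + 0.3·h(Active)
h(Active) = 0.24·1 + 0.24·h(Dormant) + 0.18·0 + 0.34·h(Active)
Solving: h(Dormant) = 0.4011, h(Active) = 0.5095.
Starting from Active, the probability is 0.5095.

0.5095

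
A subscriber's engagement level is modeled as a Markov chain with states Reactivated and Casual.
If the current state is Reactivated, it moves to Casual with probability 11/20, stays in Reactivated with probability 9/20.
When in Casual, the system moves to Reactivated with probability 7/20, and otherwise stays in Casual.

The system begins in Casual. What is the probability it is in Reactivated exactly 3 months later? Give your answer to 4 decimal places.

0.3885

Propagate the distribution vector 3 months from Casual.
After 0 months: (0.0000, 1.0000)
After 1 month: (0.3500, 0.6500)
After 2 months: (0.3850, 0.6150)
After 3 months: (0.3885, 0.6115)
P(in Reactivated after 3 months) = 0.3885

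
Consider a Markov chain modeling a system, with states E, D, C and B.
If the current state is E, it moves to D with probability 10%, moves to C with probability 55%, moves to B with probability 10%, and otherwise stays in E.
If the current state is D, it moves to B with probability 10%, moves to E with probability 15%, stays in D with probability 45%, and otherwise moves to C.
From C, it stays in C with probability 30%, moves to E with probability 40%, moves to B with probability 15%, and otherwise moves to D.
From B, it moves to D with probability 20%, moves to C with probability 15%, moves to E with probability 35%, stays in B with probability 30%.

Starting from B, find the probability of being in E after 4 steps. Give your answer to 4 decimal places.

Propagate the distribution vector 4 steps from B.
After 0 steps: (0.0000, 0.0000, 0.0000, 1.0000)
After 1 step: (0.3500, 0.2000, 0.1500, 0.3000)
After 2 steps: (0.2825, 0.2075, 0.3425, 0.1675)
After 3 steps: (0.2974, 0.2065, 0.3455, 0.1506)
After 4 steps: (0.2962, 0.2046, 0.3518, 0.1474)
P(in E after 4 steps) = 0.2962

0.2962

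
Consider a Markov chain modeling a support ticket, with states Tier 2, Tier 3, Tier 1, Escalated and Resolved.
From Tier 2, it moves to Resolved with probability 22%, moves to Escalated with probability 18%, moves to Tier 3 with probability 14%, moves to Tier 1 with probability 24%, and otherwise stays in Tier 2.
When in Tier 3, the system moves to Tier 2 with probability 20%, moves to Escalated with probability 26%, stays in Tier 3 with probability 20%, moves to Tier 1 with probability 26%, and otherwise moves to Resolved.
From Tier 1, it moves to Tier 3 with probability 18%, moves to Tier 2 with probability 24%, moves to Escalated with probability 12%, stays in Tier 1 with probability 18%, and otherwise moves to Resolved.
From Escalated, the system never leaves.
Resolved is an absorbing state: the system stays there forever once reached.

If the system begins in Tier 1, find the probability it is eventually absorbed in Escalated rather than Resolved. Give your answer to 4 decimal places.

Let h(s) be the probability of absorption at Escalated starting from transient state s. Then h(Escalated) = 1 and h(Resolved) = 0. By first-step analysis:
h(Tier 2) = 0.22·h(Tier 2) + 0.14·h(Tier 3) + 0.24·h(Tier 1) + 0.18·1 + 0.22·0
h(Tier 3) = 0.2·h(Tier 2) + 0.2·h(Tier 3) + 0.26·h(Tier 1) + 0.26·1 + 0.08·0
h(Tier 1) = 0.24·h(Tier 2) + 0.18·h(Tier 3) + 0.18·h(Tier 1) + 0.12·1 + 0.28·0
Solving: h(Tier 2) = 0.4582, h(Tier 3) = 0.5715, h(Tier 1) = 0.4059.
Starting from Tier 1, the probability is 0.4059.

0.4059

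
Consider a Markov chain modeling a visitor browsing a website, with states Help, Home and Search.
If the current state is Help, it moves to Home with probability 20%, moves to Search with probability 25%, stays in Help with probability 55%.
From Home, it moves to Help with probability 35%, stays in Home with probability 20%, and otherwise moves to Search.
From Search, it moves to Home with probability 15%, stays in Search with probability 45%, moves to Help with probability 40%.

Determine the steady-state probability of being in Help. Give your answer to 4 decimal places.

Let the stationary distribution be π with π = πP and π_1 + π_2 + π_3 = 1.
π_1 = 0.55·π_1 + 0.35·π_2 + 0.4·π_3
π_2 = 0.2·π_1 + 0.2·π_2 + 0.15·π_3
Solving with the normalization constraint gives π = (0.4599, 0.1821, 0.3580).
So the stationary probability of Help is 0.4599.

0.4599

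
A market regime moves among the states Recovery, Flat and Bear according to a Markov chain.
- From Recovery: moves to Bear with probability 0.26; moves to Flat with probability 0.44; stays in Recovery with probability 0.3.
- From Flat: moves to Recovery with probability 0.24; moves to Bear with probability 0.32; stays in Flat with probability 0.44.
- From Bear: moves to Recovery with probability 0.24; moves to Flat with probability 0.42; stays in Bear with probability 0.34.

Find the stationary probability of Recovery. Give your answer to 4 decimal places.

Let the stationary distribution be π with π = πP and π_1 + π_2 + π_3 = 1.
π_1 = 0.3·π_1 + 0.24·π_2 + 0.24·π_3
π_2 = 0.44·π_1 + 0.44·π_2 + 0.42·π_3
Solving with the normalization constraint gives π = (0.2553, 0.4338, 0.3109).
So the stationary probability of Recovery is 0.2553.

0.2553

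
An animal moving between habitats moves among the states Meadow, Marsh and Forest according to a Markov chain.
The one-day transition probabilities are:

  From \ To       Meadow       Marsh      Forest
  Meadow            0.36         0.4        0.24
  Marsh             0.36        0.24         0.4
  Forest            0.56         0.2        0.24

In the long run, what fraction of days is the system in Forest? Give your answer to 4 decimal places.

Let the stationary distribution be π with π = πP and π_1 + π_2 + π_3 = 1.
π_1 = 0.36·π_1 + 0.36·π_2 + 0.56·π_3
π_2 = 0.4·π_1 + 0.24·π_2 + 0.2·π_3
Solving with the normalization constraint gives π = (0.4174, 0.2953, 0.2872).
So the stationary probability of Forest is 0.2872.

0.2872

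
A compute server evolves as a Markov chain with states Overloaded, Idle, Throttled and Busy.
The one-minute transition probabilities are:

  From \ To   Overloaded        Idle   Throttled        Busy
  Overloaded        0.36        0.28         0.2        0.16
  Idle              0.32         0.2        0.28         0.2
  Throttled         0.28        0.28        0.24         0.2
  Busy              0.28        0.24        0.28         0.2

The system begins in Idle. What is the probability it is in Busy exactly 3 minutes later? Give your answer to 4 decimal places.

Propagate the distribution vector 3 minutes from Idle.
After 0 minutes: (0.0000, 1.0000, 0.0000, 0.0000)
After 1 minute: (0.3200, 0.2000, 0.2800, 0.2000)
After 2 minutes: (0.3136, 0.2560, 0.2432, 0.1872)
After 3 minutes: (0.3153, 0.2520, 0.2452, 0.1875)
P(in Busy after 3 minutes) = 0.1875

0.1875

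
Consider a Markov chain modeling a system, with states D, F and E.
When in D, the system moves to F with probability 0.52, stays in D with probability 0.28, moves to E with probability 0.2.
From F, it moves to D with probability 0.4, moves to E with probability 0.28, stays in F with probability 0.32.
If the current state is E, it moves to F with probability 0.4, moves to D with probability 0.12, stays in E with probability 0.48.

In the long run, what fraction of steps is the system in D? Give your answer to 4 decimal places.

Let the stationary distribution be π with π = πP and π_1 + π_2 + π_3 = 1.
π_1 = 0.28·π_1 + 0.4·π_2 + 0.12·π_3
π_2 = 0.52·π_1 + 0.32·π_2 + 0.4·π_3
Solving with the normalization constraint gives π = (0.2766, 0.4011, 0.3223).
So the stationary probability of D is 0.2766.

0.2766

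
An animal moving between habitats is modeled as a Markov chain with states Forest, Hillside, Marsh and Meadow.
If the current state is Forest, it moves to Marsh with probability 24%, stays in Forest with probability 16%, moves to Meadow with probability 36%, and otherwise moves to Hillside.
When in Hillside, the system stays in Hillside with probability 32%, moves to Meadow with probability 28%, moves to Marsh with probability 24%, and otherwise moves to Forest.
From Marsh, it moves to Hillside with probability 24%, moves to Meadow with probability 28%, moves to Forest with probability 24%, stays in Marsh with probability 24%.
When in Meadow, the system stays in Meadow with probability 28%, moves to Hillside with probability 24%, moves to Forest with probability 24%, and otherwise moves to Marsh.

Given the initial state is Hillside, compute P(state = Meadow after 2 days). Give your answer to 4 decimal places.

Propagate the distribution vector 2 days from Hillside.
After 0 days: (0.0000, 1.0000, 0.0000, 0.0000)
After 1 day: (0.1600, 0.3200, 0.2400, 0.2800)
After 2 days: (0.2016, 0.2656, 0.2400, 0.2928)
P(in Meadow after 2 days) = 0.2928

0.2928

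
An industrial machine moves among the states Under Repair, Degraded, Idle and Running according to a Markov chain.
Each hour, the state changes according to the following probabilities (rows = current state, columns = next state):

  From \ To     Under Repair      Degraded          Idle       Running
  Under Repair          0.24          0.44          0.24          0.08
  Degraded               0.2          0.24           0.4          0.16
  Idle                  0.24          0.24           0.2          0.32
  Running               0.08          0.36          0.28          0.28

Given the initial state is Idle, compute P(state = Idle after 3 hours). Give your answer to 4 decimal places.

Propagate the distribution vector 3 hours from Idle.
After 0 hours: (0.0000, 0.0000, 1.0000, 0.0000)
After 1 hour: (0.2400, 0.2400, 0.2000, 0.3200)
After 2 hours: (0.1792, 0.3264, 0.2832, 0.2112)
After 3 hours: (0.1932, 0.3012, 0.2893, 0.2163)
P(in Idle after 3 hours) = 0.2893

0.2893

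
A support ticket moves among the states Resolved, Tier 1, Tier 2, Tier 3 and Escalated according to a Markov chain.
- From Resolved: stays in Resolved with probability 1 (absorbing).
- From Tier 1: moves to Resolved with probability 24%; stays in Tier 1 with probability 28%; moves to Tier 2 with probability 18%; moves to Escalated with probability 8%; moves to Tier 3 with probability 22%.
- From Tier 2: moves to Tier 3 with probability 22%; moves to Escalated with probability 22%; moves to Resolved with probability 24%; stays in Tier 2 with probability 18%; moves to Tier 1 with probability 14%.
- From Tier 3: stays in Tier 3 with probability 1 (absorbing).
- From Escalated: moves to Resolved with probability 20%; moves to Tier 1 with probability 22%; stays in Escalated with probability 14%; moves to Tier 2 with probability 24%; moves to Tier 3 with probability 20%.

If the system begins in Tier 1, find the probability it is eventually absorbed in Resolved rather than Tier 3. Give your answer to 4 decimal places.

0.5196

Let h(s) be the probability of absorption at Resolved starting from transient state s. Then h(Resolved) = 1 and h(Tier 3) = 0. By first-step analysis:
h(Tier 1) = 0.24·1 + 0.28·h(Tier 1) + 0.18·h(Tier 2) + 0.22·0 + 0.08·h(Escalated)
h(Tier 2) = 0.24·1 + 0.14·h(Tier 1) + 0.18·h(Tier 2) + 0.22·0 + 0.22·h(Escalated)
h(Escalated) = 0.2·1 + 0.22·h(Tier 1) + 0.24·h(Tier 2) + 0.2·0 + 0.14·h(Escalated)
Solving: h(Tier 1) = 0.5196, h(Tier 2) = 0.5182, h(Escalated) = 0.5101.
Starting from Tier 1, the probability is 0.5196.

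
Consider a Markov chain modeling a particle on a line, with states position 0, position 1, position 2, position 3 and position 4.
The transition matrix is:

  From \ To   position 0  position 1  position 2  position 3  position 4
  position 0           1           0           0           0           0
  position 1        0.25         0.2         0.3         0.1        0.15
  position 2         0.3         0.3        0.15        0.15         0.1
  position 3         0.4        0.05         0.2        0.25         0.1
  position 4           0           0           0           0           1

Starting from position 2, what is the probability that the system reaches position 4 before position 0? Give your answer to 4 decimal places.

0.2694

Let h(s) be the probability of absorption at position 4 starting from transient state s. Then h(position 4) = 1 and h(position 0) = 0. By first-step analysis:
h(position 1) = 0.25·0 + 0.2·h(position 1) + 0.3·h(position 2) + 0.1·h(position 3) + 0.15·1
h(position 2) = 0.3·0 + 0.3·h(position 1) + 0.15·h(position 2) + 0.15·h(position 3) + 0.1·1
h(position 3) = 0.4·0 + 0.05·h(position 1) + 0.2·h(position 2) + 0.25·h(position 3) + 0.1·1
Solving: h(position 1) = 0.3168, h(position 2) = 0.2694, h(position 3) = 0.2263.
Starting from position 2, the probability is 0.2694.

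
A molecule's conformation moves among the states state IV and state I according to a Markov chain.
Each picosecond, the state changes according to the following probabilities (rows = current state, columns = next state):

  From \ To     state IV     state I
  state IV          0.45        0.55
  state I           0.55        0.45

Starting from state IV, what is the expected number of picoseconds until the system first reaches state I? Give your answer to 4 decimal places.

Let t(s) be the expected number of picoseconds to first reach state I from state s, with t(state I) = 0. Conditioning on the first picosecond:
t(state IV) = 1 + 0.45·t(state IV)
Solving: t(state IV) = 1.8182.
Expected picoseconds from state IV to state I: 1.8182.

1.8182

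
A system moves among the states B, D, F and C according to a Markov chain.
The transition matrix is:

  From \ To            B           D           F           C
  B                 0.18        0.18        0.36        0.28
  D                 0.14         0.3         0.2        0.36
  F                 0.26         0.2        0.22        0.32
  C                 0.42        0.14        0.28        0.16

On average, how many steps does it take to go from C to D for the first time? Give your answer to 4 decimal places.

Let t(s) be the expected number of steps to first reach D from state s, with t(D) = 0. Conditioning on the first step:
t(B) = 1 + 0.18·t(B) + 0.36·t(F) + 0.28·t(C)
t(F) = 1 + 0.26·t(B) + 0.22·t(F) + 0.32·t(C)
t(C) = 1 + 0.42·t(B) + 0.28·t(F) + 0.16·t(C)
Solving: t(B) = 5.6972, t(F) = 5.6046, t(C) = 5.9073.
Expected steps from C to D: 5.9073.

5.9073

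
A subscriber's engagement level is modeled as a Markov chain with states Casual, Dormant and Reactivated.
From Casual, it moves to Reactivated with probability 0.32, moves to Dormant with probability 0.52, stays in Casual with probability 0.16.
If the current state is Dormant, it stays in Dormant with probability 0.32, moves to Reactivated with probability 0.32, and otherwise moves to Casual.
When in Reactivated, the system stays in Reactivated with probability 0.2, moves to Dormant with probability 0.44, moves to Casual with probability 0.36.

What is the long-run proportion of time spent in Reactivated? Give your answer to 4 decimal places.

0.2857

Let the stationary distribution be π with π = πP and π_1 + π_2 + π_3 = 1.
π_1 = 0.16·π_1 + 0.36·π_2 + 0.36·π_3
π_2 = 0.52·π_1 + 0.32·π_2 + 0.44·π_3
Solving with the normalization constraint gives π = (0.3000, 0.4143, 0.2857).
So the stationary probability of Reactivated is 0.2857.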